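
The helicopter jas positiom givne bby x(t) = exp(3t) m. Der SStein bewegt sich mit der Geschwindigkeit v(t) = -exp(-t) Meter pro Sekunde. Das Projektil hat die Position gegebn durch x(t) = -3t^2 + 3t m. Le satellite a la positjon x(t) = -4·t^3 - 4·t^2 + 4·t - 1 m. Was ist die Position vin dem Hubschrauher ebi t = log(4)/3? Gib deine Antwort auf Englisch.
Using x(t) = exp(3·t) and substituting t = log(4)/3, we find x = 4.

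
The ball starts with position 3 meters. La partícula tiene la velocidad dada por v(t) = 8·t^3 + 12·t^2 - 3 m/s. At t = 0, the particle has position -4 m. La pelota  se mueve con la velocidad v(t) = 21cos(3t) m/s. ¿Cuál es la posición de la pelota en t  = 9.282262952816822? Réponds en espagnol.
Necesitamos integrar nuestra ecuación de la velocidad v(t) = 21·cos(3·t) 1 vez. La antiderivada de la velocidad, con x(0) = 3, da la posición: x(t) = 7·sin(3·t) + 3. De la ecuación de la posición x(t) = 7·sin(3·t) + 3, sustituimos t = 9.282262952816822 para obtener x = 5.90246641454515.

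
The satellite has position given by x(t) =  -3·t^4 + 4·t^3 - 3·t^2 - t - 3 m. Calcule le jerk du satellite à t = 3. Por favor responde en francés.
Pour résoudre ceci, nous devons prendre 3 dérivées de notre équation de la position x(t) = -3·t^4 + 4·t^3 - 3·t^2 - t - 3. En prenant d/dt de x(t), nous trouvons v(t) = -12·t^3 + 12·t^2 - 6·t - 1. En prenant d/dt de v(t), nous trouvons a(t) = -36·t^2 + 24·t - 6. La dérivée de l'accélération donne le jerk: j(t) = 24 - 72·t. En utilisant j(t) = 24 - 72·t et en substituant t = 3, nous trouvons j = -192.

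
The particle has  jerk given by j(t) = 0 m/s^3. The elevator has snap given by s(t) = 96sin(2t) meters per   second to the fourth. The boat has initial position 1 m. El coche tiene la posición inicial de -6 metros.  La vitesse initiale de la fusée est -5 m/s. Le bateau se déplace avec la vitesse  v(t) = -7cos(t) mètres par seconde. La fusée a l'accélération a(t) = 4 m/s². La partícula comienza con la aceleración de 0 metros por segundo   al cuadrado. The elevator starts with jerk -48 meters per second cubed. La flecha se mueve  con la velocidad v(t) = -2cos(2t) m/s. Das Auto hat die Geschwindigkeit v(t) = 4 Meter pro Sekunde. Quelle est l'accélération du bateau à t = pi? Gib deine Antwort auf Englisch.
To solve this, we need to take 1 derivative of our velocity equation v(t) = -7·cos(t). The derivative of velocity gives acceleration: a(t) = 7·sin(t). From the given acceleration equation a(t) = 7·sin(t), we substitute t = pi to get a = 0.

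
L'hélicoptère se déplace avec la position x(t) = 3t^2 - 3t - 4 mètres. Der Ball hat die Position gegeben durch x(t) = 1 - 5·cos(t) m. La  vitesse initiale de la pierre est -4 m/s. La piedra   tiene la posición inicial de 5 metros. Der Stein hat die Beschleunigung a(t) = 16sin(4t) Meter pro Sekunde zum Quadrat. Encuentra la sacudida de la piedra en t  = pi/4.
Para resolver esto, necesitamos tomar 1 derivada de nuestra ecuación de la aceleración a(t) = 16·sin(4·t). La derivada de la aceleración da la sacudida: j(t) = 64·cos(4·t). De la ecuación de la sacudida j(t) = 64·cos(4·t), sustituimos t = pi/4 para obtener j = -64.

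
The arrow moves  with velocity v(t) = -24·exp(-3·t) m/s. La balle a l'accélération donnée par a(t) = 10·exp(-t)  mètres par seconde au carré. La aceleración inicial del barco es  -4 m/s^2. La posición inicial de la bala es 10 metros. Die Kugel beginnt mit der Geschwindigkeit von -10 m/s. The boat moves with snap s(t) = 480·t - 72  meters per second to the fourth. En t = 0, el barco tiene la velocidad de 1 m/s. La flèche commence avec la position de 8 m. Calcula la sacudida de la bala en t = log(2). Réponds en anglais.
To solve this, we need to take 1 derivative of our acceleration equation a(t) = 10·exp(-t). Taking d/dt of a(t), we find j(t) = -10·exp(-t). Using j(t) = -10·exp(-t) and substituting t = log(2), we find j = -5.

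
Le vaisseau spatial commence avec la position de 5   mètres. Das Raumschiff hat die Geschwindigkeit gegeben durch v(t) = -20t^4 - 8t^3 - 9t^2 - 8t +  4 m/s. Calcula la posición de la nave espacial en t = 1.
Necesitamos integrar nuestra ecuación de la velocidad v(t) = -20·t^4 - 8·t^3 - 9·t^2 - 8·t + 4 1 vez. La integral de la velocidad es la posición. Usando x(0) = 5, obtenemos x(t) = -4·t^5 - 2·t^4 - 3·t^3 - 4·t^2 + 4·t + 5. De la ecuación de la posición x(t) = -4·t^5 - 2·t^4 - 3·t^3 - 4·t^2 + 4·t + 5, sustituimos t = 1 para obtener x = -4.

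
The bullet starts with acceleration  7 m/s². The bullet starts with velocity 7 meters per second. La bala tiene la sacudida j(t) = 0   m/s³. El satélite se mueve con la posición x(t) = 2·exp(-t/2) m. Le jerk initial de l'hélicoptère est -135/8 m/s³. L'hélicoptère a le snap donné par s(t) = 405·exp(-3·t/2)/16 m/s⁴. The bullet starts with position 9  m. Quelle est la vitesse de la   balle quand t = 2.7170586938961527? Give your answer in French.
En partant du jerk j(t) = 0, nous prenons 2 intégrales. La primitive du jerk, avec a(0) = 7, donne l'accélération: a(t) = 7. La primitive de l'accélération est la vitesse. En utilisant v(0) = 7, nous obtenons v(t) = 7·t + 7. De l'équation de la vitesse v(t) = 7·t + 7, nous substituons t = 2.7170586938961527 pour obtenir v = 26.0194108572731.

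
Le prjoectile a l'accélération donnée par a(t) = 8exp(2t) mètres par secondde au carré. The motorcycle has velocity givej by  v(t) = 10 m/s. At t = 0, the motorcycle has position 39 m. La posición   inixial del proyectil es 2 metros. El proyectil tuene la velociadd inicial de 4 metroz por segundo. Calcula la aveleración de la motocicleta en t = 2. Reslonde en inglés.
To solve this, we need to take 1 derivative of our velocity equation v(t) = 10. Taking d/dt of v(t), we find a(t) = 0. Using a(t) = 0 and substituting t = 2, we find a = 0.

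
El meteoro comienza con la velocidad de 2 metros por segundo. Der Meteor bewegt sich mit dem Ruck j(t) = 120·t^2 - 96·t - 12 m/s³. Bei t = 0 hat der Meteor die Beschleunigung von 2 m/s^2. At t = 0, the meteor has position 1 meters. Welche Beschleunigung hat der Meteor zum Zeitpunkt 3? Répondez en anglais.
Starting from jerk j(t) = 120·t^2 - 96·t - 12, we take 1 antiderivative. The antiderivative of jerk, with a(0) = 2, gives acceleration: a(t) = 40·t^3 - 48·t^2 - 12·t + 2. We have acceleration a(t) = 40·t^3 - 48·t^2 - 12·t + 2. Substituting t = 3: a(3) = 614.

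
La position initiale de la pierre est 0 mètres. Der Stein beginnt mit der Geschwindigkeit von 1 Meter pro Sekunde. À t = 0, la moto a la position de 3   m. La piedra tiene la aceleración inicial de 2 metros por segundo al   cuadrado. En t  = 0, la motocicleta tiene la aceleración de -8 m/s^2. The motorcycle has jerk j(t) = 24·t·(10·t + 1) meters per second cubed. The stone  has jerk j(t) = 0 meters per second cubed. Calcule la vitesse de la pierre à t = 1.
Pour résoudre ceci, nous devons prendre 2 intégrales de notre équation du jerk j(t) = 0. En intégrant le jerk et en utilisant la condition initiale a(0) = 2, nous obtenons a(t) = 2. La primitive de l'accélération est la vitesse. En utilisant v(0) = 1, nous obtenons v(t) = 2·t + 1. Nous avons la vitesse v(t) = 2·t + 1. En substituant t = 1: v(1) = 3.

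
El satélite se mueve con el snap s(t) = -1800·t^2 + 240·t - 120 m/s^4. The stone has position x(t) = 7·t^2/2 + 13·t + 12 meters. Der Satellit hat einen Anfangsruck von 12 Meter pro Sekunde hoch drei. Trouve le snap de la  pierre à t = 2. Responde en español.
Para resolver esto, necesitamos tomar 4 derivadas de nuestra ecuación de la posición x(t) = 7·t^2/2 + 13·t + 12. La derivada de la posición da la velocidad: v(t) = 7·t + 13. Tomando d/dt de v(t), encontramos a(t) = 7. Tomando d/dt de a(t), encontramos j(t) = 0. Tomando d/dt de j(t), encontramos s(t) = 0. De la ecuación del snap s(t) = 0, sustituimos t = 2 para obtener s = 0.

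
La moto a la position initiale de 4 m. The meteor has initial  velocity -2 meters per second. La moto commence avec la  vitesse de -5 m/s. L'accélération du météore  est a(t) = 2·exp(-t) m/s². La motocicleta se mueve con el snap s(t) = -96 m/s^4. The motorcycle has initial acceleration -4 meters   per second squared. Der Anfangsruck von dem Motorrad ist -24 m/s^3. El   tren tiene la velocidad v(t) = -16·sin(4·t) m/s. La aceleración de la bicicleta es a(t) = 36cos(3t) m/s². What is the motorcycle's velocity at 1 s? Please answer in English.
To solve this, we need to take 3 integrals of our snap equation s(t) = -96. Integrating snap and using the initial condition j(0) = -24, we get j(t) = -96·t - 24. The antiderivative of jerk, with a(0) = -4, gives acceleration: a(t) = -48·t^2 - 24·t - 4. Integrating acceleration and using the initial condition v(0) = -5, we get v(t) = -16·t^3 - 12·t^2 - 4·t - 5. Using v(t) = -16·t^3 - 12·t^2 - 4·t - 5 and substituting t = 1, we find v = -37.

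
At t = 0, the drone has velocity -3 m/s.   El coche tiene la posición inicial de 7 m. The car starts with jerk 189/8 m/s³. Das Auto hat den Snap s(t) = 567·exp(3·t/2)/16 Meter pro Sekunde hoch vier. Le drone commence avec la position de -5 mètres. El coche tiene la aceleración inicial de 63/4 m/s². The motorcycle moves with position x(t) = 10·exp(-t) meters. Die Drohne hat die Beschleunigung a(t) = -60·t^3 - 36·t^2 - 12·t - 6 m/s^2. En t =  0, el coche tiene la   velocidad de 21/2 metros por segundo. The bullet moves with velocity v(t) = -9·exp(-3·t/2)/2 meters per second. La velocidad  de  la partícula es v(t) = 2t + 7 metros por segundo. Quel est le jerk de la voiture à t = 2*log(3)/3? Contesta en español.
Debemos encontrar la integral de nuestra ecuación del snap s(t) = 567·exp(3·t/2)/16 1 vez. La integral del snap, con j(0) = 189/8, da la sacudida: j(t) = 189·exp(3·t/2)/8. Tenemos la sacudida j(t) = 189·exp(3·t/2)/8. Sustituyendo t = 2*log(3)/3: j(2*log(3)/3) = 567/8.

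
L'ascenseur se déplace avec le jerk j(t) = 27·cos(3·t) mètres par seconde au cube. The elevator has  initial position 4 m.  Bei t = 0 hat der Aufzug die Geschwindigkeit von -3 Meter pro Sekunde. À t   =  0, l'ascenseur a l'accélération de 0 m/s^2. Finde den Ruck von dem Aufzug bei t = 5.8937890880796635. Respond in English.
Using j(t) = 27·cos(3·t) and substituting t = 5.8937890880796635, we find j = 10.5791086323140.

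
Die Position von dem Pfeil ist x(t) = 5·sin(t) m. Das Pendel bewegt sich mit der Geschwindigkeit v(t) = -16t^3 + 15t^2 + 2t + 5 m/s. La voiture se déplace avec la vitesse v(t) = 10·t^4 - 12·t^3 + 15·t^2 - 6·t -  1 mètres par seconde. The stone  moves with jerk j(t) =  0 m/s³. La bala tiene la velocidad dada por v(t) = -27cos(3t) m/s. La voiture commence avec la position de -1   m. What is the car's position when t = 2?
We must find the antiderivative of our velocity equation v(t) = 10·t^4 - 12·t^3 + 15·t^2 - 6·t - 1 1 time. The antiderivative of velocity is position. Using x(0) = -1, we get x(t) = 2·t^5 - 3·t^4 + 5·t^3 - 3·t^2 - t - 1. Using x(t) = 2·t^5 - 3·t^4 + 5·t^3 - 3·t^2 - t - 1 and substituting t = 2, we find x = 41.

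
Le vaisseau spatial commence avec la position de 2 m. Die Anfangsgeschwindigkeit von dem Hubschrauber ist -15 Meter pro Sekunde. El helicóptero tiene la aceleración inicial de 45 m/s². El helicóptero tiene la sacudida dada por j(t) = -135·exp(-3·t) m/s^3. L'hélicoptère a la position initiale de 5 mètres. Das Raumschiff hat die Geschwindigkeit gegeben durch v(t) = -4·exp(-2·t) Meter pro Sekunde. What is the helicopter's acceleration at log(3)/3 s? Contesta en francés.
Pour résoudre ceci, nous devons prendre 1 intégrale de notre équation du jerk j(t) = -135·exp(-3·t). La primitive du jerk est l'accélération. En utilisant a(0) = 45, nous obtenons a(t) = 45·exp(-3·t). Nous avons l'accélération a(t) = 45·exp(-3·t). En substituant t = log(3)/3: a(log(3)/3) = 15.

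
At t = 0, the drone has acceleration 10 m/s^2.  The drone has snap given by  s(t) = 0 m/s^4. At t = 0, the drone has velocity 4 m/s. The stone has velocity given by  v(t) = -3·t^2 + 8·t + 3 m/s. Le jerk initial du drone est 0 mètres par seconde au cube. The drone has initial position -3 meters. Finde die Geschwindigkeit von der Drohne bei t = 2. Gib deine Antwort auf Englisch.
We need to integrate our snap equation s(t) = 0 3 times. Taking ∫s(t)dt and applying j(0) = 0, we find j(t) = 0. Finding the antiderivative of j(t) and using a(0) = 10: a(t) = 10. The antiderivative of acceleration, with v(0) = 4, gives velocity: v(t) = 10·t + 4. Using v(t) = 10·t + 4 and substituting t = 2, we find v = 24.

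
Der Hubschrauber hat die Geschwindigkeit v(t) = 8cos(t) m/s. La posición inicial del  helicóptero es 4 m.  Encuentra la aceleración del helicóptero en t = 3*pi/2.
Partiendo de la velocidad v(t) = 8·cos(t), tomamos 1 derivada. La derivada de la velocidad da la aceleración: a(t) = -8·sin(t). Tenemos la aceleración a(t) = -8·sin(t). Sustituyendo t = 3*pi/2: a(3*pi/2) = 8.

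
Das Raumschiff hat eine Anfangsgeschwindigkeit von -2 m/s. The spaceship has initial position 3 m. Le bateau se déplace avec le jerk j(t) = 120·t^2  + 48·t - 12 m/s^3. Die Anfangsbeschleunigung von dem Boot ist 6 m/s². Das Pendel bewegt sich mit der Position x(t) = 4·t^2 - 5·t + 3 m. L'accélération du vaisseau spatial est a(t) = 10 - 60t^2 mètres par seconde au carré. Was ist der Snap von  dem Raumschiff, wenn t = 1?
Um dies zu lösen, müssen wir 2 Ableitungen unserer Gleichung für die Beschleunigung a(t) = 10 - 60·t^2 nehmen. Durch Ableiten von der Beschleunigung erhalten wir den Ruck: j(t) = -120·t. Mit d/dt von j(t) finden wir s(t) = -120. Aus der Gleichung für den Snap s(t) = -120, setzen wir t = 1 ein und erhalten s = -120.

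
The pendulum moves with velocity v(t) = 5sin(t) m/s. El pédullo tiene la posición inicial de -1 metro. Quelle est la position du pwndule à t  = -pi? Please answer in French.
Nous devons trouver l'intégrale de notre équation de la vitesse v(t) = 5·sin(t) 1 fois. En prenant ∫v(t)dt et en appliquant x(0) = -1, nous trouvons x(t) = 4 - 5·cos(t). Nous avons la position x(t) = 4 - 5·cos(t). En substituant t = -pi: x(-pi) = 9.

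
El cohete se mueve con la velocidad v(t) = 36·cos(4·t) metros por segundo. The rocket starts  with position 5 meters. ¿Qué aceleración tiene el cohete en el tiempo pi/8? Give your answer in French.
En partant de la vitesse v(t) = 36·cos(4·t), nous prenons 1 dérivée. En dérivant la vitesse, nous obtenons l'accélération: a(t) = -144·sin(4·t). De l'équation de l'accélération a(t) = -144·sin(4·t), nous substituons t = pi/8 pour obtenir a = -144.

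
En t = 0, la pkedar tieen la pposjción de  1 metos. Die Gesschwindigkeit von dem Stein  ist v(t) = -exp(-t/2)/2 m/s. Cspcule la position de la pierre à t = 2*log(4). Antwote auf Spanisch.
Partiendo de la velocidad v(t) = -exp(-t/2)/2, tomamos 1 antiderivada. La antiderivada de la velocidad, con x(0) = 1, da la posición: x(t) = exp(-t/2). Tenemos la posición x(t) = exp(-t/2). Sustituyendo t = 2*log(4): x(2*log(4)) = 1/4.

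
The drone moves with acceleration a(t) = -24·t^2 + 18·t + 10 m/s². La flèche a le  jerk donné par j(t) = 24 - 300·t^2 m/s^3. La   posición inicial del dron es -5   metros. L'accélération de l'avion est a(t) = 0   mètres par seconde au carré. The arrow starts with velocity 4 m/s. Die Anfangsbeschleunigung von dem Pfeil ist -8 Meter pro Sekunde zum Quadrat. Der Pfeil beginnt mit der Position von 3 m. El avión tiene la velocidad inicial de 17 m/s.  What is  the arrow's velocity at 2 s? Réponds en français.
Nous devons trouver l'intégrale de notre équation du jerk j(t) = 24 - 300·t^2 2 fois. L'intégrale du jerk est l'accélération. En utilisant a(0) = -8, nous obtenons a(t) = -100·t^3 + 24·t - 8. En intégrant l'accélération et en utilisant la condition initiale v(0) = 4, nous obtenons v(t) = -25·t^4 + 12·t^2 - 8·t + 4. De l'équation de la vitesse v(t) = -25·t^4 + 12·t^2 - 8·t + 4, nous substituons t = 2 pour obtenir v = -364.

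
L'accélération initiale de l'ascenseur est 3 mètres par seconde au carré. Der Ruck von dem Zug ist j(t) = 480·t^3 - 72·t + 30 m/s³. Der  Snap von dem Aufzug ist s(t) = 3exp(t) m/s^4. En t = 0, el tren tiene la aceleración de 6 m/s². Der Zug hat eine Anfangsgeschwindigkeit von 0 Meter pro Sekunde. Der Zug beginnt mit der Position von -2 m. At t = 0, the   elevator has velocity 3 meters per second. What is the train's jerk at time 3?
Using j(t) = 480·t^3 - 72·t + 30 and substituting t = 3, we find j = 12774.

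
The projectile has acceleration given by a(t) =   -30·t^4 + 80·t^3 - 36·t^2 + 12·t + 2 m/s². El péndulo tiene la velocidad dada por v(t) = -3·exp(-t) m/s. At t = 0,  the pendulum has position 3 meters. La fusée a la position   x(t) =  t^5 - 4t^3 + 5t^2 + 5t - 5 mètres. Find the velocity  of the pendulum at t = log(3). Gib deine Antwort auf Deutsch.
Aus der Gleichung für die Geschwindigkeit v(t) = -3·exp(-t), setzen wir t = log(3) ein und erhalten v = -1.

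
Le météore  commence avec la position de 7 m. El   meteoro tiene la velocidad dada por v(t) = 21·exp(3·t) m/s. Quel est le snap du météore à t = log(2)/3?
En partant de la vitesse v(t) = 21·exp(3·t), nous prenons 3 dérivées. En prenant d/dt de v(t), nous trouvons a(t) = 63·exp(3·t). La dérivée de l'accélération donne le jerk: j(t) = 189·exp(3·t). En dérivant le jerk, nous obtenons le snap: s(t) = 567·exp(3·t). Nous avons le snap s(t) = 567·exp(3·t). En substituant t = log(2)/3: s(log(2)/3) = 1134.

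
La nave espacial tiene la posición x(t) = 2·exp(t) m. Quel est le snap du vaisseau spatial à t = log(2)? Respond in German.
Um dies zu lösen, müssen wir 4 Ableitungen unserer Gleichung für die Position x(t) = 2·exp(t) nehmen. Mit d/dt von x(t) finden wir v(t) = 2·exp(t). Durch Ableiten von der Geschwindigkeit erhalten wir die Beschleunigung: a(t) = 2·exp(t). Mit d/dt von a(t) finden wir j(t) = 2·exp(t). Durch Ableiten von dem Ruck erhalten wir den Snap: s(t) = 2·exp(t). Mit s(t) = 2·exp(t) und Einsetzen von t = log(2), finden wir s = 4.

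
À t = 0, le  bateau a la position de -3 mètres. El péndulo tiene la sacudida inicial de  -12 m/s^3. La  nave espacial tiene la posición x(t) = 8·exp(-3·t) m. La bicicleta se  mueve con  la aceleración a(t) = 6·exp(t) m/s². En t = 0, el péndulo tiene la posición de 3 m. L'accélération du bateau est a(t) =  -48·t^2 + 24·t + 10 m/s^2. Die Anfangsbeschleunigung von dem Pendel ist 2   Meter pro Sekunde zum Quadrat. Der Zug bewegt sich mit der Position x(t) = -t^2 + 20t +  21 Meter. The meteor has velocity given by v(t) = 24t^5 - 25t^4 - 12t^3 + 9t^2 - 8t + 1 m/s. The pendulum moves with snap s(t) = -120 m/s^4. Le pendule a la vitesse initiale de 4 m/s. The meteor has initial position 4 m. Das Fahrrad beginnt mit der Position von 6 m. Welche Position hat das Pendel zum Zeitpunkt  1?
Um dies zu lösen, müssen wir 4 Integrale unserer Gleichung für den Snap s(t) = -120 finden. Mit ∫s(t)dt und Anwendung von j(0) = -12, finden wir j(t) = -120·t - 12. Mit ∫j(t)dt und Anwendung von a(0) = 2, finden wir a(t) = -60·t^2 - 12·t + 2. Mit ∫a(t)dt und Anwendung von v(0) = 4, finden wir v(t) = -20·t^3 - 6·t^2 + 2·t + 4. Durch Integration von der Geschwindigkeit und Verwendung der Anfangsbedingung x(0) = 3, erhalten wir x(t) = -5·t^4 - 2·t^3 + t^2 + 4·t + 3. Mit x(t) = -5·t^4 - 2·t^3 + t^2 + 4·t + 3 und Einsetzen von t = 1, finden wir x = 1.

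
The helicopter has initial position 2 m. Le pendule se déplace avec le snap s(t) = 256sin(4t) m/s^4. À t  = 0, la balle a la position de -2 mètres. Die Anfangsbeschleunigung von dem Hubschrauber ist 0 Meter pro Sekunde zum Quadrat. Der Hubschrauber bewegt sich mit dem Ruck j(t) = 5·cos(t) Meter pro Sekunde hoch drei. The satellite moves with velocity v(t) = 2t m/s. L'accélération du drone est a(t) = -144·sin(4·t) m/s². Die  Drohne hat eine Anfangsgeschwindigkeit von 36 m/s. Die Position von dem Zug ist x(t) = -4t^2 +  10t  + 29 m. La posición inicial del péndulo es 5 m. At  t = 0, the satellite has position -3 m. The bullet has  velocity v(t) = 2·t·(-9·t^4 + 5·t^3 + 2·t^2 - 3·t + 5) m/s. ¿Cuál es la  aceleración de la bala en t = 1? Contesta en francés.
Nous devons dériver notre équation de la vitesse v(t) = 2·t·(-9·t^4 + 5·t^3 + 2·t^2 - 3·t + 5) 1 fois. En prenant d/dt de v(t), nous trouvons a(t) = -18·t^4 + 10·t^3 + 4·t^2 + 2·t·(-36·t^3 + 15·t^2 + 4·t - 3) - 6·t + 10. En utilisant a(t) = -18·t^4 + 10·t^3 + 4·t^2 + 2·t·(-36·t^3 + 15·t^2 + 4·t - 3) - 6·t + 10 et en substituant t = 1, nous trouvons a = -40.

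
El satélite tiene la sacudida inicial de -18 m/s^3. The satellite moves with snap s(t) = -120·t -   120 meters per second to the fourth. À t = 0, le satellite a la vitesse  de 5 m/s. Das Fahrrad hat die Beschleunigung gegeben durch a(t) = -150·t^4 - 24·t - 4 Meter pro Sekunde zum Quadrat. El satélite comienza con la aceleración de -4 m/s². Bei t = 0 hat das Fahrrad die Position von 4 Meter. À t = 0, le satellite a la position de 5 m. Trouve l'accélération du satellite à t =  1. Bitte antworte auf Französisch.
Nous devons intégrer notre équation du snap s(t) = -120·t - 120 2 fois. La primitive du snap, avec j(0) = -18, donne le jerk: j(t) = -60·t^2 - 120·t - 18. La primitive du jerk, avec a(0) = -4, donne l'accélération: a(t) = -20·t^3 - 60·t^2 - 18·t - 4. Nous avons l'accélération a(t) = -20·t^3 - 60·t^2 - 18·t - 4. En substituant t = 1: a(1) = -102.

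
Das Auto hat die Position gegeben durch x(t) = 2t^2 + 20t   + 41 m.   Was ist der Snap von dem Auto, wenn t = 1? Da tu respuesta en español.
Para resolver esto, necesitamos tomar 4 derivadas de nuestra ecuación de la posición x(t) = 2·t^2 + 20·t + 41. Tomando d/dt de x(t), encontramos v(t) = 4·t + 20. Tomando d/dt de v(t), encontramos a(t) = 4. La derivada de la aceleración da la sacudida: j(t) = 0. Tomando d/dt de j(t), encontramos s(t) = 0. De la ecuación del snap s(t) = 0, sustituimos t = 1 para obtener s = 0.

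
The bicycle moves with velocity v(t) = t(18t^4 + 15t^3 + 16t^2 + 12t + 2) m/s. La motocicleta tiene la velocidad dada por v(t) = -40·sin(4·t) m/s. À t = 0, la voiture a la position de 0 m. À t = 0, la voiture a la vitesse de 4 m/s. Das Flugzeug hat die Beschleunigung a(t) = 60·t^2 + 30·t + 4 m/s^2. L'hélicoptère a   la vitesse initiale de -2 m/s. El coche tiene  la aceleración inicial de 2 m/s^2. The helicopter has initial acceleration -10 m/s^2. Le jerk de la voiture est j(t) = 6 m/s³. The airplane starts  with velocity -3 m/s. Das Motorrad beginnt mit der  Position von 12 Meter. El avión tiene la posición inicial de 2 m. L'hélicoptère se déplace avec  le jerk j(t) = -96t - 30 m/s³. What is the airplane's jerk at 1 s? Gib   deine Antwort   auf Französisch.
En partant de l'accélération a(t) = 60·t^2 + 30·t + 4, nous prenons 1 dérivée. En prenant d/dt de a(t), nous trouvons j(t) = 120·t + 30. De l'équation du jerk j(t) = 120·t + 30, nous substituons t = 1 pour obtenir j = 150.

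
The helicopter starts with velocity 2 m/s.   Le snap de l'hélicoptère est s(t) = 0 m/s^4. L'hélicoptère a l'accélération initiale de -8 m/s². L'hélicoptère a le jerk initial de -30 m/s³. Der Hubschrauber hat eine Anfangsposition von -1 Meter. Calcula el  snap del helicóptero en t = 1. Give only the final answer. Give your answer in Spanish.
La respuesta es 0.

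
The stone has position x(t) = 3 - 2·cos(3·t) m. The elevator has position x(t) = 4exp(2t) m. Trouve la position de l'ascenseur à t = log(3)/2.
Nous avons la position x(t) = 4·exp(2·t). En substituant t = log(3)/2: x(log(3)/2) = 12.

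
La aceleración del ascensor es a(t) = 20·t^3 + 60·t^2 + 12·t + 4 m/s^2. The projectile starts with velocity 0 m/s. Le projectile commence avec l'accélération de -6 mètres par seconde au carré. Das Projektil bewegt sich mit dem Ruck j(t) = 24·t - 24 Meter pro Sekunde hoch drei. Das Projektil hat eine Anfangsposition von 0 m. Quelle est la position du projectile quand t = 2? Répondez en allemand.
Wir müssen die Stammfunktion unserer Gleichung für den Ruck j(t) = 24·t - 24 3-mal finden. Mit ∫j(t)dt und Anwendung von a(0) = -6, finden wir a(t) = 12·t^2 - 24·t - 6. Durch Integration von der Beschleunigung und Verwendung der Anfangsbedingung v(0) = 0, erhalten wir v(t) = 2·t·(2·t^2 - 6·t - 3). Mit ∫v(t)dt und Anwendung von x(0) = 0, finden wir x(t) = t^4 - 4·t^3 - 3·t^2. Aus der Gleichung für die Position x(t) = t^4 - 4·t^3 - 3·t^2, setzen wir t = 2 ein und erhalten x = -28.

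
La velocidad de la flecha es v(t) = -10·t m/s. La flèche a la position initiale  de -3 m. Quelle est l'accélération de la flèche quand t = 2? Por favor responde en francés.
En partant de la vitesse v(t) = -10·t, nous prenons 1 dérivée. En prenant d/dt de v(t), nous trouvons a(t) = -10. Nous avons l'accélération a(t) = -10. En substituant t = 2: a(2) = -10.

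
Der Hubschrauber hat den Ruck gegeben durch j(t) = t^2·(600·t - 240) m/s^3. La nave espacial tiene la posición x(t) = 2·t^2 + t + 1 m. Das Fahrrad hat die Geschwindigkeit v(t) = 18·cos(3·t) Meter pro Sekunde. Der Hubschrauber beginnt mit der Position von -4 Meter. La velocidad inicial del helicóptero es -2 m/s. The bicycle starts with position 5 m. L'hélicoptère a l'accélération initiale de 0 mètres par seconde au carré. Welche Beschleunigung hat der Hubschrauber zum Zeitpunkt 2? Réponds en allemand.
Wir müssen das Integral unserer Gleichung für den Ruck j(t) = t^2·(600·t - 240) 1-mal finden. Das Integral von dem Ruck, mit a(0) = 0, ergibt die Beschleunigung: a(t) = t^3·(150·t - 80). Wir haben die Beschleunigung a(t) = t^3·(150·t - 80). Durch Einsetzen von t = 2: a(2) = 1760.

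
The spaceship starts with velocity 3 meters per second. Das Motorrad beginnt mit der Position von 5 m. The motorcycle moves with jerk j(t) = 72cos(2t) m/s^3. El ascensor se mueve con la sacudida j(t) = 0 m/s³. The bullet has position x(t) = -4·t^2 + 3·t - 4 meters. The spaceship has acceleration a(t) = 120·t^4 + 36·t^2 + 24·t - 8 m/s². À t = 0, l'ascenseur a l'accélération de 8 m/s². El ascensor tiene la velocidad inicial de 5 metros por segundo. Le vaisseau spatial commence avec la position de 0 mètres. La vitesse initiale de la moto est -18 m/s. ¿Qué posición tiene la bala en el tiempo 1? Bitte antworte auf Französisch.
En utilisant x(t) = -4·t^2 + 3·t - 4 et en substituant t = 1, nous trouvons x = -5.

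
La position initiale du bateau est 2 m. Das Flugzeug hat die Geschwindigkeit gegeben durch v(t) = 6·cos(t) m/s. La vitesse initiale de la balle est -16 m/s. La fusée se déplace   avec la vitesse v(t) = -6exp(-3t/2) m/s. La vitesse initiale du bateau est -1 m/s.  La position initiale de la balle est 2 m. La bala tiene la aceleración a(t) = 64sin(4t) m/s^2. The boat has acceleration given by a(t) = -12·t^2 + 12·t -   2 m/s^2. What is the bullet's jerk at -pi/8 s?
Starting from acceleration a(t) = 64·sin(4·t), we take 1 derivative. Differentiating acceleration, we get jerk: j(t) = 256·cos(4·t). We have jerk j(t) = 256·cos(4·t). Substituting t = -pi/8: j(-pi/8) = 0.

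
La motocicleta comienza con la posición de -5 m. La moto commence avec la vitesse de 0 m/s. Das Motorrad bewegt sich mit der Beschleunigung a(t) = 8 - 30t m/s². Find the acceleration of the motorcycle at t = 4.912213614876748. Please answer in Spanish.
Usando a(t) = 8 - 30·t y sustituyendo t = 4.912213614876748, encontramos a = -139.366408446302.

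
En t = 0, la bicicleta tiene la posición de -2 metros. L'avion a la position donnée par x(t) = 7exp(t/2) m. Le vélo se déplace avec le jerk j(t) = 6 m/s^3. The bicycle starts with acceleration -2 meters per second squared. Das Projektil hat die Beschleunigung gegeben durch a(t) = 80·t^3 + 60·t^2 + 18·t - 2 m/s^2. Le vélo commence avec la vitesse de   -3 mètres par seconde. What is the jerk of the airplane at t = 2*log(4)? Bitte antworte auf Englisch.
Starting from position x(t) = 7·exp(t/2), we take 3 derivatives. The derivative of position gives velocity: v(t) = 7·exp(t/2)/2. Differentiating velocity, we get acceleration: a(t) = 7·exp(t/2)/4. Differentiating acceleration, we get jerk: j(t) = 7·exp(t/2)/8. Using j(t) = 7·exp(t/2)/8 and substituting t = 2*log(4), we find j = 7/2.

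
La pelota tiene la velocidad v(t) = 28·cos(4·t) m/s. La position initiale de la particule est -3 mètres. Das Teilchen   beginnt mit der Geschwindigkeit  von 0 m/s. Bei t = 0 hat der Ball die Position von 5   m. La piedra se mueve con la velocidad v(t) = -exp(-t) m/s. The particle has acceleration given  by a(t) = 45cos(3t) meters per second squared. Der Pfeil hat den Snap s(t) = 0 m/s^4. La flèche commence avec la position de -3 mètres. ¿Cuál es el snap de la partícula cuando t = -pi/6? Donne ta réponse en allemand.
Um dies zu lösen, müssen wir 2 Ableitungen unserer Gleichung für die Beschleunigung a(t) = 45·cos(3·t) nehmen. Die Ableitung von der Beschleunigung ergibt den Ruck: j(t) = -135·sin(3·t). Durch Ableiten von dem Ruck erhalten wir den Snap: s(t) = -405·cos(3·t). Aus der Gleichung für den Snap s(t) = -405·cos(3·t), setzen wir t = -pi/6 ein und erhalten s = 0.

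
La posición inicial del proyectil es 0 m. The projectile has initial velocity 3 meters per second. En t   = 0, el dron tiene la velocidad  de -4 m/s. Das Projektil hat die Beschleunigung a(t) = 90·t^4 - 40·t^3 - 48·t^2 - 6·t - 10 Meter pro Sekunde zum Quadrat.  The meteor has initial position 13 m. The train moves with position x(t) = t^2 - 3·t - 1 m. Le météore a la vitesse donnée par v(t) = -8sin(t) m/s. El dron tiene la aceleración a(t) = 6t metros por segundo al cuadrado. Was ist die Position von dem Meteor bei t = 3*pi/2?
Ausgehend von der Geschwindigkeit v(t) = -8·sin(t), nehmen wir 1 Stammfunktion. Die Stammfunktion von der Geschwindigkeit, mit x(0) = 13, ergibt die Position: x(t) = 8·cos(t) + 5. Mit x(t) = 8·cos(t) + 5 und Einsetzen von t = 3*pi/2, finden wir x = 5.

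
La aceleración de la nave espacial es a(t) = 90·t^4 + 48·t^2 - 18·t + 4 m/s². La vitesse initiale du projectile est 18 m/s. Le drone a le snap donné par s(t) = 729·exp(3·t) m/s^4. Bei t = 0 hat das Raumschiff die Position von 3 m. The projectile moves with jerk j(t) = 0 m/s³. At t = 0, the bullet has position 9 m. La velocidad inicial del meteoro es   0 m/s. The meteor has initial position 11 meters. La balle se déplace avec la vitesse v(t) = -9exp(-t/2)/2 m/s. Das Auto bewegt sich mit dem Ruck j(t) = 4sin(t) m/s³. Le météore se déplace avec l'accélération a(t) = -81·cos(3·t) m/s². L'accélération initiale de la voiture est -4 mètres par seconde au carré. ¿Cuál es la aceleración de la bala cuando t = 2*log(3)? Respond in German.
Wir müssen unsere Gleichung für die Geschwindigkeit v(t) = -9·exp(-t/2)/2 1-mal ableiten. Mit d/dt von v(t) finden wir a(t) = 9·exp(-t/2)/4. Aus der Gleichung für die Beschleunigung a(t) = 9·exp(-t/2)/4, setzen wir t = 2*log(3) ein und erhalten a = 3/4.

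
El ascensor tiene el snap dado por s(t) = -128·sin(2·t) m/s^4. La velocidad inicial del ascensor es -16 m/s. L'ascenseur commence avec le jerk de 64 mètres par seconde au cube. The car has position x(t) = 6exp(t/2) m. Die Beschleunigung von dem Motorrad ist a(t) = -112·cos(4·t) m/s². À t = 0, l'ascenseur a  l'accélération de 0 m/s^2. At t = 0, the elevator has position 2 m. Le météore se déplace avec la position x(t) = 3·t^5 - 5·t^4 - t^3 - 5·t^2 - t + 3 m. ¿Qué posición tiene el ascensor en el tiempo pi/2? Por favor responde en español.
Debemos encontrar la integral de nuestra ecuación del snap s(t) = -128·sin(2·t) 4 veces. Tomando ∫s(t)dt y aplicando j(0) = 64, encontramos j(t) = 64·cos(2·t). La integral de la sacudida es la aceleración. Usando a(0) = 0, obtenemos a(t) = 32·sin(2·t). La integral de la aceleración, con v(0) = -16, da la velocidad: v(t) = -16·cos(2·t). La antiderivada de la velocidad es la posición. Usando x(0) = 2, obtenemos x(t) = 2 - 8·sin(2·t). Tenemos la posición x(t) = 2 - 8·sin(2·t). Sustituyendo t = pi/2: x(pi/2) = 2.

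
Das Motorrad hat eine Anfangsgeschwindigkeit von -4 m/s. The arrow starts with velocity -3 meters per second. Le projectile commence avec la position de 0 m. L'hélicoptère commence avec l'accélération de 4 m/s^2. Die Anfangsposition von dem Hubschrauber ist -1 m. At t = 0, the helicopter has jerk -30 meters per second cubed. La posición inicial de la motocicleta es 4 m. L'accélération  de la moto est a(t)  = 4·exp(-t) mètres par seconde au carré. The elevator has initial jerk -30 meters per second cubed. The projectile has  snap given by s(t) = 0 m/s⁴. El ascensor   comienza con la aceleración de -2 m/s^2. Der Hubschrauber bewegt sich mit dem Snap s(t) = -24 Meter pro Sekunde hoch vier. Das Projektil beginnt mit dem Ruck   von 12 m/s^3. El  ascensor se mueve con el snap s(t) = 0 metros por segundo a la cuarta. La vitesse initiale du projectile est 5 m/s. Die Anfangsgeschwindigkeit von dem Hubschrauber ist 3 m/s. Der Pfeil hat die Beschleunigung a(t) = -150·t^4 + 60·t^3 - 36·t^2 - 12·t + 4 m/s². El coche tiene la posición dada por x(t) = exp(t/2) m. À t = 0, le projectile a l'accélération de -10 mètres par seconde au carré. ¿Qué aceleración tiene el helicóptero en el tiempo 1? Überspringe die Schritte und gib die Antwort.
La aceleración en t = 1 es a = -38.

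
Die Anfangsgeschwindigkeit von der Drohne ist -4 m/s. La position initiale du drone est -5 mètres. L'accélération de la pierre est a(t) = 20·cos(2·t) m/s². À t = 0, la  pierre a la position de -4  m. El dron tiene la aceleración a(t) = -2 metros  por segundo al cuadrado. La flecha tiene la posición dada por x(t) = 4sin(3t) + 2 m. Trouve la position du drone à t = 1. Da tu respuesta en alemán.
Wir müssen die Stammfunktion unserer Gleichung für die Beschleunigung a(t) = -2 2-mal finden. Mit ∫a(t)dt und Anwendung von v(0) = -4, finden wir v(t) = -2·t - 4. Die Stammfunktion von der Geschwindigkeit, mit x(0) = -5, ergibt die Position: x(t) = -t^2 - 4·t - 5. Aus der Gleichung für die Position x(t) = -t^2 - 4·t - 5, setzen wir t = 1 ein und erhalten x = -10.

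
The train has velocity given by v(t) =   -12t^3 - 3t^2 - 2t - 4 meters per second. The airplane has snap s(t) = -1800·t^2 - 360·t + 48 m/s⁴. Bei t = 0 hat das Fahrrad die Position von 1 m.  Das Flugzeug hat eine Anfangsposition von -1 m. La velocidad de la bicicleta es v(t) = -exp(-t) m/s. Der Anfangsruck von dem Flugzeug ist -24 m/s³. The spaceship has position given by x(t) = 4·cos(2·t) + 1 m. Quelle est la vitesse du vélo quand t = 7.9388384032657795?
Nous avons la vitesse v(t) = -exp(-t). En substituant t = 7.9388384032657795: v(7.9388384032657795) = -0.000356620486997963.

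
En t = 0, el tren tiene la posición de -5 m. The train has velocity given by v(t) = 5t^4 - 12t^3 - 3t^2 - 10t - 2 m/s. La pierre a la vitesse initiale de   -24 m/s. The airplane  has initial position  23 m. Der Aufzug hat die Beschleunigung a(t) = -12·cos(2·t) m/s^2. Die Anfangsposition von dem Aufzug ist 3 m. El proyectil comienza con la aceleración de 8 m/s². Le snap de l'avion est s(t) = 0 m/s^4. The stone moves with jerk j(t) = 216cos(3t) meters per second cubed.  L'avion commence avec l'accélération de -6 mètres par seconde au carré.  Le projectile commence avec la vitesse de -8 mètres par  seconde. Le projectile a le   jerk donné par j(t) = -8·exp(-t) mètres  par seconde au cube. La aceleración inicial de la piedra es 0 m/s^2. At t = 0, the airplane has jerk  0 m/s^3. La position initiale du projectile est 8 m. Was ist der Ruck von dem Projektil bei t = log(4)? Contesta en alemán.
Aus der Gleichung für den Ruck j(t) = -8·exp(-t), setzen wir t = log(4) ein und erhalten j = -2.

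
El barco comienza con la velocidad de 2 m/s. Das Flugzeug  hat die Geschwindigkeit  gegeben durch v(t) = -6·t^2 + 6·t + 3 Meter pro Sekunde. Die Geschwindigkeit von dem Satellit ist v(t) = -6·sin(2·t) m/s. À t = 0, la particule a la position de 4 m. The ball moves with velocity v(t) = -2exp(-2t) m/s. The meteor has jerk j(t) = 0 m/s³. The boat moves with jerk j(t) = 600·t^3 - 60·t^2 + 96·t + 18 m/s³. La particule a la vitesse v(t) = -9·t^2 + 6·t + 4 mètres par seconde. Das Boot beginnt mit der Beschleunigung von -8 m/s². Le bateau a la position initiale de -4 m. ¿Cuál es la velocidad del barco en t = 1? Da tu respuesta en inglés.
To solve this, we need to take 2 integrals of our jerk equation j(t) = 600·t^3 - 60·t^2 + 96·t + 18. Integrating jerk and using the initial condition a(0) = -8, we get a(t) = 150·t^4 - 20·t^3 + 48·t^2 + 18·t - 8. Integrating acceleration and using the initial condition v(0) = 2, we get v(t) = 30·t^5 - 5·t^4 + 16·t^3 + 9·t^2 - 8·t + 2. We have velocity v(t) = 30·t^5 - 5·t^4 + 16·t^3 + 9·t^2 - 8·t + 2. Substituting t = 1: v(1) = 44.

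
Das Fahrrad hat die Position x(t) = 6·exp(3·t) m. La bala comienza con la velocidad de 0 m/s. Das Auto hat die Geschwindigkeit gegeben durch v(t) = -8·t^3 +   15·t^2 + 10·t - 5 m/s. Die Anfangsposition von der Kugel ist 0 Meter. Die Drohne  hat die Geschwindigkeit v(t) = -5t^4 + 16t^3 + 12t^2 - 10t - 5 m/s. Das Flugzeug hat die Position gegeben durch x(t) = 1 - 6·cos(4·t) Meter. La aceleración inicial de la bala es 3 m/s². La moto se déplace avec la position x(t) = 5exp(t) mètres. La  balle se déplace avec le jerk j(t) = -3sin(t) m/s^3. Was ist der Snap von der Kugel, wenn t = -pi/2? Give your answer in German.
Um dies zu lösen, müssen wir 1 Ableitung unserer Gleichung für den Ruck j(t) = -3·sin(t) nehmen. Die Ableitung von dem Ruck ergibt den Snap: s(t) = -3·cos(t). Mit s(t) = -3·cos(t) und Einsetzen von t = -pi/2, finden wir s = 0.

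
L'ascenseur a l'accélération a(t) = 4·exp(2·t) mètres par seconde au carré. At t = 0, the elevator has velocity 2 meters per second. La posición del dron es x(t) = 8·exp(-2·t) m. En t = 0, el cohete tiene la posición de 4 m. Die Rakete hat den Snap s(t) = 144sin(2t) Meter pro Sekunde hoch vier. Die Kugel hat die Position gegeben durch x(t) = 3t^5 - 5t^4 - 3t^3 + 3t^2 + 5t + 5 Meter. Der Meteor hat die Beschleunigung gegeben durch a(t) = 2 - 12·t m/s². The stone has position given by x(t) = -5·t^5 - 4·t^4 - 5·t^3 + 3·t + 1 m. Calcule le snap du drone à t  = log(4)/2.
Nous devons dériver notre équation de la position x(t) = 8·exp(-2·t) 4 fois. En dérivant la position, nous obtenons la vitesse: v(t) = -16·exp(-2·t). En prenant d/dt de v(t), nous trouvons a(t) = 32·exp(-2·t). La dérivée de l'accélération donne le jerk: j(t) = -64·exp(-2·t). En prenant d/dt de j(t), nous trouvons s(t) = 128·exp(-2·t). En utilisant s(t) = 128·exp(-2·t) et en substituant t = log(4)/2, nous trouvons s = 32.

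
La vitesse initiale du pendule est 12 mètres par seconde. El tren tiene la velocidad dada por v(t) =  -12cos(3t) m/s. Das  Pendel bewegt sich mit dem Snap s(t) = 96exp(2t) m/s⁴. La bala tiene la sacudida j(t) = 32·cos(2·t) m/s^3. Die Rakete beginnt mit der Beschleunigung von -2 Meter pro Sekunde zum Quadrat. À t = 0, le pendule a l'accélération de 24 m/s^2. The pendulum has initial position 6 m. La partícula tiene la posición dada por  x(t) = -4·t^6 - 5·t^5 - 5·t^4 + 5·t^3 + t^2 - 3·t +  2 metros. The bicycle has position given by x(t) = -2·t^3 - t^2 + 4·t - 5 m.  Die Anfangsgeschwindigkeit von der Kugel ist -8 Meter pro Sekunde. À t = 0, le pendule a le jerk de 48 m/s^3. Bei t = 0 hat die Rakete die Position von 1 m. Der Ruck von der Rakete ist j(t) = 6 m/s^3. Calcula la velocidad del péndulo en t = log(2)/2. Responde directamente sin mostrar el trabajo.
En t = log(2)/2, v = 24.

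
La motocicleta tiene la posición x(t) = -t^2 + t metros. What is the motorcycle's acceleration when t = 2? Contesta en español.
Para resolver esto, necesitamos tomar 2 derivadas de nuestra ecuación de la posición x(t) = -t^2 + t. Derivando la posición, obtenemos la velocidad: v(t) = 1 - 2·t. Tomando d/dt de v(t), encontramos a(t) = -2. De la ecuación de la aceleración a(t) = -2, sustituimos t = 2 para obtener a = -2.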